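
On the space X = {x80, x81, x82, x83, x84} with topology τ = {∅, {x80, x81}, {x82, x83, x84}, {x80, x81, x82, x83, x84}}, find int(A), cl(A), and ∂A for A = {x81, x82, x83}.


int(A) = ∅, cl(A) = {x80, x81, x82, x83, x84}, ∂A = {x80, x81, x82, x83, x84}.

Closed sets in (X, τ) are complements of opens:
  closed(X, τ) = {∅, {x80, x81}, {x82, x83, x84}, {x80, x81, x82, x83, x84}}.
int(A) = ⋃ {U ∈ τ : U ⊆ A}. Opens contained in A: ∅.
Taking the union of these: int(A) = ∅.
cl(A) = ⋂ {C closed : A ⊆ C}. Closed sets containing A: {x80, x81, x82, x83, x84}.
Intersecting these: cl(A) = {x80, x81, x82, x83, x84}.
∂A = cl(A) ∖ int(A) = {x80, x81, x82, x83, x84} ∖ ∅ = {x80, x81, x82, x83, x84}.


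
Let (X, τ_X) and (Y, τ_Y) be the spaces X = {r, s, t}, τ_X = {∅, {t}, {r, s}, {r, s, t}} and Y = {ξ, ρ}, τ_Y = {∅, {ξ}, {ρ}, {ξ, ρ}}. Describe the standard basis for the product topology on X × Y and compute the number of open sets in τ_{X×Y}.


Basis B = {∅ × ∅, {t} × {ξ}, {t} × {ρ}, {r, s} × {ξ}, {r, s} × {ρ}, {t} × {ξ, ρ}, {r, s, t} × {ξ}, {r, s, t} × {ρ}, {r, s} × {ξ, ρ}, {r, s, t} × {ξ, ρ}}; |τ_{X×Y}| = 16.

Enumerate products U × V with U ∈ τ_X, V ∈ τ_Y (deduplicated):
  ∅ × ∅ = {} (∅)
  {t} × {ξ} = {(t,ξ)}
  {t} × {ρ} = {(t,ρ)}
  {r, s} × {ξ} = {(r,ξ), (s,ξ)}
  {r, s} × {ρ} = {(r,ρ), (s,ρ)}
  {t} × {ξ, ρ} = {(t,ξ), (t,ρ)}
  {r, s, t} × {ξ} = {(r,ξ), (s,ξ), (t,ξ)}
  {r, s, t} × {ρ} = {(r,ρ), (s,ρ), (t,ρ)}
  {r, s} × {ξ, ρ} = {(r,ξ), (r,ρ), (s,ξ), (s,ρ)}
  {r, s, t} × {ξ, ρ} = {(r,ξ), (r,ρ), (s,ξ), (s,ρ), (t,ξ), (t,ρ)}
These 10 distinct sets form the basis B.
Close under arbitrary unions to get τ_{X×Y}; counting gives |τ_{X×Y}| = 16.


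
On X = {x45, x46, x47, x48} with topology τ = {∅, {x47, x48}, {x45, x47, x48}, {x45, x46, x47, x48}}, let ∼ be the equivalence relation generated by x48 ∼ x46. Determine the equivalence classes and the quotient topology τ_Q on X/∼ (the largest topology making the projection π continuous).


X/∼ = {[x45], [x46=x48], [x47]}; |τ_Q| = 2.

Equivalence classes: [x45], [x46=x48], [x47].
Quotient map π: X → X/∼ sends x45 ↦ [x45], x46 ↦ [x46=x48], x47 ↦ [x47], x48 ↦ [x46=x48].
For each subset V ⊆ X/∼, compute π^{-1}(V) ⊆ X and check whether π^{-1}(V) ∈ τ. V is open in τ_Q iff π^{-1}(V) ∈ τ.
  V = {}: π^{-1}(V) = ∅ ∈ τ ✓.
  V = {[x45]}: π^{-1}(V) = {x45} ∉ τ ✗.
  V = {[x46=x48]}: π^{-1}(V) = {x46, x48} ∉ τ ✗.
  V = {[x45], [x46=x48]}: π^{-1}(V) = {x45, x46, x48} ∉ τ ✗.
  V = {[x47]}: π^{-1}(V) = {x47} ∉ τ ✗.
  V = {[x45], [x47]}: π^{-1}(V) = {x45, x47} ∉ τ ✗.
  V = {[x46=x48], [x47]}: π^{-1}(V) = {x46, x47, x48} ∉ τ ✗.
  V = {[x45], [x46=x48], [x47]}: π^{-1}(V) = {x45, x46, x47, x48} ∈ τ ✓.
Open sets in the quotient: τ_Q = {{}, {[x45], [x46=x48], [x47]}} (2 elements).


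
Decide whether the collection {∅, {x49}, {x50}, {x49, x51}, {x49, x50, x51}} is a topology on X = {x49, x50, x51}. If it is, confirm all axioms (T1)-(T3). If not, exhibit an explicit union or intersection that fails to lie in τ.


τ is NOT a topology on X.

Axiom (T1): ∅ ∈ τ? Yes; X ∈ τ? Yes.
Axiom (T2/T3): check pairwise unions and intersections of members of τ.
Counterexample for (T2): {x49} ∪ {x50} = {x49, x50} ∉ τ. Therefore τ is NOT a topology.


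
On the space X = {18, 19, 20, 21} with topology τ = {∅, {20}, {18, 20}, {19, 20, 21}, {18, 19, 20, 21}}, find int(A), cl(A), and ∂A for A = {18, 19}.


int(A) = ∅, cl(A) = {18, 19, 21}, ∂A = {18, 19, 21}.

Closed sets in (X, τ) are complements of opens:
  closed(X, τ) = {∅, {18}, {19, 21}, {18, 19, 21}, {18, 19, 20, 21}}.
int(A) = ⋃ {U ∈ τ : U ⊆ A}. Opens contained in A: ∅.
Taking the union of these: int(A) = ∅.
cl(A) = ⋂ {C closed : A ⊆ C}. Closed sets containing A: {18, 19, 21}, {18, 19, 20, 21}.
Intersecting these: cl(A) = {18, 19, 21}.
∂A = cl(A) ∖ int(A) = {18, 19, 21} ∖ ∅ = {18, 19, 21}.


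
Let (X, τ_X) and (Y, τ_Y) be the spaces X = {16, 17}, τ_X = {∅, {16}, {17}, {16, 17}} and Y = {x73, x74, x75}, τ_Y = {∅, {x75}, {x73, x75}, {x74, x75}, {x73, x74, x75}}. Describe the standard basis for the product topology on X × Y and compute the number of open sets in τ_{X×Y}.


Basis B = {∅ × ∅, {16} × {x75}, {17} × {x75}, {16} × {x73, x75}, {16} × {x74, x75}, {16, 17} × {x75}, {17} × {x73, x75}, {17} × {x74, x75}, {16} × {x73, x74, x75}, {17} × {x73, x74, x75}, {16, 17} × {x73, x75}, {16, 17} × {x74, x75}, {16, 17} × {x73, x74, x75}}; |τ_{X×Y}| = 25.

Enumerate products U × V with U ∈ τ_X, V ∈ τ_Y (deduplicated):
  ∅ × ∅ = {} (∅)
  {16} × {x75} = {(16,x75)}
  {17} × {x75} = {(17,x75)}
  {16} × {x73, x75} = {(16,x73), (16,x75)}
  {16} × {x74, x75} = {(16,x74), (16,x75)}
  {16, 17} × {x75} = {(16,x75), (17,x75)}
  {17} × {x73, x75} = {(17,x73), (17,x75)}
  {17} × {x74, x75} = {(17,x74), (17,x75)}
  {16} × {x73, x74, x75} = {(16,x73), (16,x74), (16,x75)}
  {17} × {x73, x74, x75} = {(17,x73), (17,x74), (17,x75)}
  {16, 17} × {x73, x75} = {(16,x73), (16,x75), (17,x73), (17,x75)}
  {16, 17} × {x74, x75} = {(16,x74), (16,x75), (17,x74), (17,x75)}
  {16, 17} × {x73, x74, x75} = {(16,x73), (16,x74), (16,x75), (17,x73), (17,x74), (17,x75)}
These 13 distinct sets form the basis B.
Close under arbitrary unions to get τ_{X×Y}; counting gives |τ_{X×Y}| = 25.


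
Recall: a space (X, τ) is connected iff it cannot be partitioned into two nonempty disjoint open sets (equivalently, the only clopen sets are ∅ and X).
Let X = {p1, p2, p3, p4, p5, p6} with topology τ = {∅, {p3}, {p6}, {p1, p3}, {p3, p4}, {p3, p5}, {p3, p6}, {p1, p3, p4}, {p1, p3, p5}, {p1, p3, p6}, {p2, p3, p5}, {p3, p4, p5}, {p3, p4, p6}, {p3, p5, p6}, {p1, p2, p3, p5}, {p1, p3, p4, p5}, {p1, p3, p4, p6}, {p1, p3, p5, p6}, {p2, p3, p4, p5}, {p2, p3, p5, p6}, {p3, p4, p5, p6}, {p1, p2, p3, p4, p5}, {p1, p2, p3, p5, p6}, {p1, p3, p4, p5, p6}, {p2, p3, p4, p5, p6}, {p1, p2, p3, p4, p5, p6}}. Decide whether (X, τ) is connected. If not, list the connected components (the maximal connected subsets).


(X, τ) is disconnected; components = [{p6}, {p1, p2, p3, p4, p5}].

Find clopen sets (U ∈ τ with X ∖ U ∈ τ):
  U = ∅, X ∖ U = {p1, p2, p3, p4, p5, p6} — both open, so U is clopen.
  U = {p6}, X ∖ U = {p1, p2, p3, p4, p5} — both open, so U is clopen.
  U = {p1, p2, p3, p4, p5}, X ∖ U = {p6} — both open, so U is clopen.
  U = {p1, p2, p3, p4, p5, p6}, X ∖ U = ∅ — both open, so U is clopen.
Nontrivial clopen(s) exist: e.g. {p1, p2, p3, p4, p5}. So (X, τ) is disconnected.
Compute connected components by grouping points that agree on all clopens:
  component: {p6}
  component: {p1, p2, p3, p4, p5}


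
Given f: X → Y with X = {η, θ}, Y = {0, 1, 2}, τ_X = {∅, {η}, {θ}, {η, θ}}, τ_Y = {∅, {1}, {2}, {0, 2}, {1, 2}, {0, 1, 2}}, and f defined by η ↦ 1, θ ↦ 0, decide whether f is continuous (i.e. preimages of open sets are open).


f IS continuous.

Compute f^{-1}(U) for each U ∈ τ_Y:
  U = ∅: f^{-1}(U) = ∅ ∈ τ_X ✓.
  U = {1}: f^{-1}(U) = {η} ∈ τ_X ✓.
  U = {2}: f^{-1}(U) = ∅ ∈ τ_X ✓.
  U = {0, 2}: f^{-1}(U) = {θ} ∈ τ_X ✓.
  U = {1, 2}: f^{-1}(U) = {η} ∈ τ_X ✓.
  U = {0, 1, 2}: f^{-1}(U) = {η, θ} ∈ τ_X ✓.
Every preimage lies in τ_X, so f IS continuous.


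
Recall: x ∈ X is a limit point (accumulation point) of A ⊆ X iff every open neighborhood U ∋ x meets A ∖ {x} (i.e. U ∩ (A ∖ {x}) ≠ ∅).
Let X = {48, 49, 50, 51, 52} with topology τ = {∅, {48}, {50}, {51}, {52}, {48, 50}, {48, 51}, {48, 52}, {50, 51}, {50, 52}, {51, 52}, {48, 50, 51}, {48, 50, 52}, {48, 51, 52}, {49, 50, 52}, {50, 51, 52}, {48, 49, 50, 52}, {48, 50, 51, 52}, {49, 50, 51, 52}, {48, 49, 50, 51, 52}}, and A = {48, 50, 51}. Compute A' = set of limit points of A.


A' = {49}

For each x ∈ X, list the open sets U ∈ τ with x ∈ U, then check whether U ∩ (A ∖ {x}) ≠ ∅ for every such U.
  x = 48: open {48} ∋ x has {48} ∩ (A ∖ {48}) = ∅, so x is NOT a limit point.
  x = 49: opens ∋ x are {49, 50, 52}, {48, 49, 50, 52}, {49, 50, 51, 52}, {48, 49, 50, 51, 52}; each meets A ∖ {49}, so x IS a limit point.
  x = 50: open {50} ∋ x has {50} ∩ (A ∖ {50}) = ∅, so x is NOT a limit point.
  x = 51: open {51} ∋ x has {51} ∩ (A ∖ {51}) = ∅, so x is NOT a limit point.
  x = 52: open {52} ∋ x has {52} ∩ (A ∖ {52}) = ∅, so x is NOT a limit point.
Collecting: A' = {49}.


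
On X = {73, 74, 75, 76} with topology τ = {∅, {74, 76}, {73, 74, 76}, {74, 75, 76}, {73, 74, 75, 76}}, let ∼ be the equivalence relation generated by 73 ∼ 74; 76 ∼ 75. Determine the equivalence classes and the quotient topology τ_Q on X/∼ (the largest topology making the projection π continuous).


X/∼ = {[73=74], [75=76]}; |τ_Q| = 2.

Equivalence classes: [73=74], [75=76].
Quotient map π: X → X/∼ sends 73 ↦ [73=74], 74 ↦ [73=74], 75 ↦ [75=76], 76 ↦ [75=76].
For each subset V ⊆ X/∼, compute π^{-1}(V) ⊆ X and check whether π^{-1}(V) ∈ τ. V is open in τ_Q iff π^{-1}(V) ∈ τ.
  V = {}: π^{-1}(V) = ∅ ∈ τ ✓.
  V = {[73=74]}: π^{-1}(V) = {73, 74} ∉ τ ✗.
  V = {[75=76]}: π^{-1}(V) = {75, 76} ∉ τ ✗.
  V = {[73=74], [75=76]}: π^{-1}(V) = {73, 74, 75, 76} ∈ τ ✓.
Open sets in the quotient: τ_Q = {{}, {[73=74], [75=76]}} (2 elements).


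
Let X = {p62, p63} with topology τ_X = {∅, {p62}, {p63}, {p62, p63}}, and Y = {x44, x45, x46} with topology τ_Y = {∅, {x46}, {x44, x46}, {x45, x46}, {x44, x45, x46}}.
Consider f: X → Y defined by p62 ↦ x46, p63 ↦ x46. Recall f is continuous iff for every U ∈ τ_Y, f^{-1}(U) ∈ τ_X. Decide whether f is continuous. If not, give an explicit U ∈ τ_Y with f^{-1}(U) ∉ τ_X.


f IS continuous.

Compute f^{-1}(U) for each U ∈ τ_Y:
  U = ∅: f^{-1}(U) = ∅ ∈ τ_X ✓.
  U = {x46}: f^{-1}(U) = {p62, p63} ∈ τ_X ✓.
  U = {x44, x46}: f^{-1}(U) = {p62, p63} ∈ τ_X ✓.
  U = {x45, x46}: f^{-1}(U) = {p62, p63} ∈ τ_X ✓.
  U = {x44, x45, x46}: f^{-1}(U) = {p62, p63} ∈ τ_X ✓.
Every preimage lies in τ_X, so f IS continuous.


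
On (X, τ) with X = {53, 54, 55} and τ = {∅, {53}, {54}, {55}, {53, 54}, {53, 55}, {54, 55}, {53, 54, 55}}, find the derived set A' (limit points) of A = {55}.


A' = ∅

For each x ∈ X, list the open sets U ∈ τ with x ∈ U, then check whether U ∩ (A ∖ {x}) ≠ ∅ for every such U.
  x = 53: open {53} ∋ x has {53} ∩ (A ∖ {53}) = ∅, so x is NOT a limit point.
  x = 54: open {54} ∋ x has {54} ∩ (A ∖ {54}) = ∅, so x is NOT a limit point.
  x = 55: open {55} ∋ x has {55} ∩ (A ∖ {55}) = ∅, so x is NOT a limit point.
Collecting: A' = ∅.


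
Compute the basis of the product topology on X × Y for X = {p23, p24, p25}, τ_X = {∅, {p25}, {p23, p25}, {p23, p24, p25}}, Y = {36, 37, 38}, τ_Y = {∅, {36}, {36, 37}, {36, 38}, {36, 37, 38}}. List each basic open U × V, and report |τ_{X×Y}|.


Basis B = {∅ × ∅, {p25} × {36}, {p23, p25} × {36}, {p25} × {36, 37}, {p25} × {36, 38}, {p23, p24, p25} × {36}, {p25} × {36, 37, 38}, {p23, p25} × {36, 37}, {p23, p25} × {36, 38}, {p23, p25} × {36, 37, 38}, {p23, p24, p25} × {36, 37}, {p23, p24, p25} × {36, 38}, {p23, p24, p25} × {36, 37, 38}}; |τ_{X×Y}| = 30.

Enumerate products U × V with U ∈ τ_X, V ∈ τ_Y (deduplicated):
  ∅ × ∅ = {} (∅)
  {p25} × {36} = {(p25,36)}
  {p23, p25} × {36} = {(p23,36), (p25,36)}
  {p25} × {36, 37} = {(p25,36), (p25,37)}
  {p25} × {36, 38} = {(p25,36), (p25,38)}
  {p23, p24, p25} × {36} = {(p23,36), (p24,36), (p25,36)}
  {p25} × {36, 37, 38} = {(p25,36), (p25,37), (p25,38)}
  {p23, p25} × {36, 37} = {(p23,36), (p23,37), (p25,36), (p25,37)}
  {p23, p25} × {36, 38} = {(p23,36), (p23,38), (p25,36), (p25,38)}
  {p23, p25} × {36, 37, 38} = {(p23,36), (p23,37), (p23,38), (p25,36), (p25,37), (p25,38)}
  {p23, p24, p25} × {36, 37} = {(p23,36), (p23,37), (p24,36), (p24,37), (p25,36), (p25,37)}
  {p23, p24, p25} × {36, 38} = {(p23,36), (p23,38), (p24,36), (p24,38), (p25,36), (p25,38)}
  {p23, p24, p25} × {36, 37, 38} = {(p23,36), (p23,37), (p23,38), (p24,36), (p24,37), (p24,38), (p25,36), (p25,37), (p25,38)}
These 13 distinct sets form the basis B.
Close under arbitrary unions to get τ_{X×Y}; counting gives |τ_{X×Y}| = 30.


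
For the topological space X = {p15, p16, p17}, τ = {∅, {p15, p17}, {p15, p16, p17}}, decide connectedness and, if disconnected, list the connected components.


(X, τ) is connected.

Find clopen sets (U ∈ τ with X ∖ U ∈ τ):
  U = ∅, X ∖ U = {p15, p16, p17} — both open, so U is clopen.
  U = {p15, p16, p17}, X ∖ U = ∅ — both open, so U is clopen.
Only trivial clopens (∅ and X) exist, so (X, τ) is connected.
Compute connected components by grouping points that agree on all clopens:
  component: {p15, p16, p17}


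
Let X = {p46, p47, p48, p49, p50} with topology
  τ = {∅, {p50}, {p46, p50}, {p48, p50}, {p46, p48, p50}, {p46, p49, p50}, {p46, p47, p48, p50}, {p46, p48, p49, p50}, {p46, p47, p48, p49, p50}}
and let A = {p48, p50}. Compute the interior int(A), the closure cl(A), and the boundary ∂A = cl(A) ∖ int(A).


int(A) = {p48, p50}, cl(A) = {p46, p47, p48, p49, p50}, ∂A = {p46, p47, p49}.

Closed sets in (X, τ) are complements of opens:
  closed(X, τ) = {∅, {p47}, {p49}, {p47, p48}, {p47, p49}, {p46, p47, p49}, {p47, p48, p49}, {p46, p47, p48, p49}, {p46, p47, p48, p49, p50}}.
int(A) = ⋃ {U ∈ τ : U ⊆ A}. Opens contained in A: ∅, {p50}, {p48, p50}.
Taking the union of these: int(A) = {p48, p50}.
cl(A) = ⋂ {C closed : A ⊆ C}. Closed sets containing A: {p46, p47, p48, p49, p50}.
Intersecting these: cl(A) = {p46, p47, p48, p49, p50}.
∂A = cl(A) ∖ int(A) = {p46, p47, p48, p49, p50} ∖ {p48, p50} = {p46, p47, p49}.


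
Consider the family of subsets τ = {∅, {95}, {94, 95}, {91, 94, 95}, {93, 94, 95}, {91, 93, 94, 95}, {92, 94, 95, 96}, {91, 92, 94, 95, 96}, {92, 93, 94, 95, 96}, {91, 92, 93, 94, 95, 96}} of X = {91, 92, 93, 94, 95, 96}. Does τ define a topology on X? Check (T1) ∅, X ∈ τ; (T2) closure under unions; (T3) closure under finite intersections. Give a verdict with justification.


τ IS a topology on X.

Axiom (T1): ∅ ∈ τ? Yes; X ∈ τ? Yes.
Axiom (T2/T3): check pairwise unions and intersections of members of τ.
All pairwise intersections and unions checked — each lies in τ. Therefore τ satisfies (T1), (T2), (T3): it IS a topology on X.


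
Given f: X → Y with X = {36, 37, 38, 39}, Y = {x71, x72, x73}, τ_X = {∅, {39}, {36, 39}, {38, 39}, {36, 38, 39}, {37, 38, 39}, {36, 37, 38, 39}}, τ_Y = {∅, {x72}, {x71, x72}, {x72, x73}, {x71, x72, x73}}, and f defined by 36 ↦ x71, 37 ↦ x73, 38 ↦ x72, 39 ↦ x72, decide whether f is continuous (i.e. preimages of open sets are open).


f IS continuous.

Compute f^{-1}(U) for each U ∈ τ_Y:
  U = ∅: f^{-1}(U) = ∅ ∈ τ_X ✓.
  U = {x72}: f^{-1}(U) = {38, 39} ∈ τ_X ✓.
  U = {x71, x72}: f^{-1}(U) = {36, 38, 39} ∈ τ_X ✓.
  U = {x72, x73}: f^{-1}(U) = {37, 38, 39} ∈ τ_X ✓.
  U = {x71, x72, x73}: f^{-1}(U) = {36, 37, 38, 39} ∈ τ_X ✓.
Every preimage lies in τ_X, so f IS continuous.


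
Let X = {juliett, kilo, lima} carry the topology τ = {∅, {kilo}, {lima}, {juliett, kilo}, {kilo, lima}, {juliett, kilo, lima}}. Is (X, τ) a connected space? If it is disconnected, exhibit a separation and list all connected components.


(X, τ) is disconnected; components = [{lima}, {juliett, kilo}].

Find clopen sets (U ∈ τ with X ∖ U ∈ τ):
  U = ∅, X ∖ U = {juliett, kilo, lima} — both open, so U is clopen.
  U = {lima}, X ∖ U = {juliett, kilo} — both open, so U is clopen.
  U = {juliett, kilo}, X ∖ U = {lima} — both open, so U is clopen.
  U = {juliett, kilo, lima}, X ∖ U = ∅ — both open, so U is clopen.
Nontrivial clopen(s) exist: e.g. {lima}. So (X, τ) is disconnected.
Compute connected components by grouping points that agree on all clopens:
  component: {lima}
  component: {juliett, kilo}


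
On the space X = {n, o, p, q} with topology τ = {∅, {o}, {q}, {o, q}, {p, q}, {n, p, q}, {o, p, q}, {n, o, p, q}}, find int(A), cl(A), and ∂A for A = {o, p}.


int(A) = {o}, cl(A) = {n, o, p}, ∂A = {n, p}.

Closed sets in (X, τ) are complements of opens:
  closed(X, τ) = {∅, {n}, {o}, {n, o}, {n, p}, {n, o, p}, {n, p, q}, {n, o, p, q}}.
int(A) = ⋃ {U ∈ τ : U ⊆ A}. Opens contained in A: ∅, {o}.
Taking the union of these: int(A) = {o}.
cl(A) = ⋂ {C closed : A ⊆ C}. Closed sets containing A: {n, o, p}, {n, o, p, q}.
Intersecting these: cl(A) = {n, o, p}.
∂A = cl(A) ∖ int(A) = {n, o, p} ∖ {o} = {n, p}.


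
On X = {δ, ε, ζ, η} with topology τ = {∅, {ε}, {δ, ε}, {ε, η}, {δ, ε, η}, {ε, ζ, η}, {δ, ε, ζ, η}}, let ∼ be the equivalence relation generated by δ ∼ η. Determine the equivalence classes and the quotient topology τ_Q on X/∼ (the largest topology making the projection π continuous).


X/∼ = {[δ=η], [ε], [ζ]}; |τ_Q| = 4.

Equivalence classes: [δ=η], [ε], [ζ].
Quotient map π: X → X/∼ sends δ ↦ [δ=η], ε ↦ [ε], ζ ↦ [ζ], η ↦ [δ=η].
For each subset V ⊆ X/∼, compute π^{-1}(V) ⊆ X and check whether π^{-1}(V) ∈ τ. V is open in τ_Q iff π^{-1}(V) ∈ τ.
  V = {}: π^{-1}(V) = ∅ ∈ τ ✓.
  V = {[δ=η]}: π^{-1}(V) = {δ, η} ∉ τ ✗.
  V = {[ε]}: π^{-1}(V) = {ε} ∈ τ ✓.
  V = {[δ=η], [ε]}: π^{-1}(V) = {δ, ε, η} ∈ τ ✓.
  V = {[ζ]}: π^{-1}(V) = {ζ} ∉ τ ✗.
  V = {[δ=η], [ζ]}: π^{-1}(V) = {δ, ζ, η} ∉ τ ✗.
  V = {[ε], [ζ]}: π^{-1}(V) = {ε, ζ} ∉ τ ✗.
  V = {[δ=η], [ε], [ζ]}: π^{-1}(V) = {δ, ε, ζ, η} ∈ τ ✓.
Open sets in the quotient: τ_Q = {{}, {[ε]}, {[δ=η], [ε]}, {[δ=η], [ε], [ζ]}} (4 elements).


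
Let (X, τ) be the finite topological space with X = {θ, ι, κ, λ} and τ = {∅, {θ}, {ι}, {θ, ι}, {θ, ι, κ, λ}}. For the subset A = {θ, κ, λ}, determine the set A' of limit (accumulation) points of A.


A' = {κ, λ}

For each x ∈ X, list the open sets U ∈ τ with x ∈ U, then check whether U ∩ (A ∖ {x}) ≠ ∅ for every such U.
  x = θ: open {θ} ∋ x has {θ} ∩ (A ∖ {θ}) = ∅, so x is NOT a limit point.
  x = ι: open {ι} ∋ x has {ι} ∩ (A ∖ {ι}) = ∅, so x is NOT a limit point.
  x = κ: opens ∋ x are {θ, ι, κ, λ}; each meets A ∖ {κ}, so x IS a limit point.
  x = λ: opens ∋ x are {θ, ι, κ, λ}; each meets A ∖ {λ}, so x IS a limit point.
Collecting: A' = {κ, λ}.


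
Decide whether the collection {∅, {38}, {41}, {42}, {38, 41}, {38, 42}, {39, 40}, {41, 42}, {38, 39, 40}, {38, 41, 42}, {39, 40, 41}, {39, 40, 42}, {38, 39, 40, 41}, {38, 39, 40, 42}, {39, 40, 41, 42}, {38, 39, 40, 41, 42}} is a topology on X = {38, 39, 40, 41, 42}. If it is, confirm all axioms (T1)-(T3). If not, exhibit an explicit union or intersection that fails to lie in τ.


τ IS a topology on X.

Axiom (T1): ∅ ∈ τ? Yes; X ∈ τ? Yes.
Axiom (T2/T3): check pairwise unions and intersections of members of τ.
All pairwise intersections and unions checked — each lies in τ. Therefore τ satisfies (T1), (T2), (T3): it IS a topology on X.


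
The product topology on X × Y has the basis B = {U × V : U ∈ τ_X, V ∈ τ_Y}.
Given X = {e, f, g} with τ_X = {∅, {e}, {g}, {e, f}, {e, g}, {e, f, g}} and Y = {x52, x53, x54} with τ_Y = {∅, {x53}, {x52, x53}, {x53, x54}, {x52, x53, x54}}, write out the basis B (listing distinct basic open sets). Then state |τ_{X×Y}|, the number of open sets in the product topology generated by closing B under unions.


Basis B = {∅ × ∅, {e} × {x53}, {g} × {x53}, {e} × {x52, x53}, {e} × {x53, x54}, {e, f} × {x53}, {e, g} × {x53}, {g} × {x52, x53}, {g} × {x53, x54}, {e} × {x52, x53, x54}, {e, f, g} × {x53}, {g} × {x52, x53, x54}, {e, f} × {x52, x53}, {e, g} × {x52, x53}, {e, f} × {x53, x54}, {e, g} × {x53, x54}, {e, f} × {x52, x53, x54}, {e, g} × {x52, x53, x54}, {e, f, g} × {x52, x53}, {e, f, g} × {x53, x54}, {e, f, g} × {x52, x53, x54}}; |τ_{X×Y}| = 70.

Enumerate products U × V with U ∈ τ_X, V ∈ τ_Y (deduplicated):
  ∅ × ∅ = {} (∅)
  {e} × {x53} = {(e,x53)}
  {g} × {x53} = {(g,x53)}
  {e} × {x52, x53} = {(e,x52), (e,x53)}
  {e} × {x53, x54} = {(e,x53), (e,x54)}
  {e, f} × {x53} = {(e,x53), (f,x53)}
  {e, g} × {x53} = {(e,x53), (g,x53)}
  {g} × {x52, x53} = {(g,x52), (g,x53)}
  {g} × {x53, x54} = {(g,x53), (g,x54)}
  {e} × {x52, x53, x54} = {(e,x52), (e,x53), (e,x54)}
  {e, f, g} × {x53} = {(e,x53), (f,x53), (g,x53)}
  {g} × {x52, x53, x54} = {(g,x52), (g,x53), (g,x54)}
  {e, f} × {x52, x53} = {(e,x52), (e,x53), (f,x52), (f,x53)}
  {e, g} × {x52, x53} = {(e,x52), (e,x53), (g,x52), (g,x53)}
  {e, f} × {x53, x54} = {(e,x53), (e,x54), (f,x53), (f,x54)}
  {e, g} × {x53, x54} = {(e,x53), (e,x54), (g,x53), (g,x54)}
  {e, f} × {x52, x53, x54} = {(e,x52), (e,x53), (e,x54), (f,x52), (f,x53), (f,x54)}
  {e, g} × {x52, x53, x54} = {(e,x52), (e,x53), (e,x54), (g,x52), (g,x53), (g,x54)}
  {e, f, g} × {x52, x53} = {(e,x52), (e,x53), (f,x52), (f,x53), (g,x52), (g,x53)}
  {e, f, g} × {x53, x54} = {(e,x53), (e,x54), (f,x53), (f,x54), (g,x53), (g,x54)}
  {e, f, g} × {x52, x53, x54} = {(e,x52), (e,x53), (e,x54), (f,x52), (f,x53), (f,x54), (g,x52), (g,x53), (g,x54)}
These 21 distinct sets form the basis B.
Close under arbitrary unions to get τ_{X×Y}; counting gives |τ_{X×Y}| = 70.


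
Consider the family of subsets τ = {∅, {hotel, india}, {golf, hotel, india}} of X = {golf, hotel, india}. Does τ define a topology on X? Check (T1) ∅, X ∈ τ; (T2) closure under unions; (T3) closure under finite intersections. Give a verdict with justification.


τ IS a topology on X.

Axiom (T1): ∅ ∈ τ? Yes; X ∈ τ? Yes.
Axiom (T2/T3): check pairwise unions and intersections of members of τ.
All pairwise intersections and unions checked — each lies in τ. Therefore τ satisfies (T1), (T2), (T3): it IS a topology on X.


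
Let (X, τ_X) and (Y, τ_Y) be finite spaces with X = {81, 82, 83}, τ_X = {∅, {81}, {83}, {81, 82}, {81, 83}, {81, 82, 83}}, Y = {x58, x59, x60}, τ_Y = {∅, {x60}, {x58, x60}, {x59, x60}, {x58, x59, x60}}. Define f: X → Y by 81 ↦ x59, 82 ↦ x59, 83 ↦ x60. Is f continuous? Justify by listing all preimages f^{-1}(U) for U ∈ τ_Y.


f IS continuous.

Compute f^{-1}(U) for each U ∈ τ_Y:
  U = ∅: f^{-1}(U) = ∅ ∈ τ_X ✓.
  U = {x60}: f^{-1}(U) = {83} ∈ τ_X ✓.
  U = {x58, x60}: f^{-1}(U) = {83} ∈ τ_X ✓.
  U = {x59, x60}: f^{-1}(U) = {81, 82, 83} ∈ τ_X ✓.
  U = {x58, x59, x60}: f^{-1}(U) = {81, 82, 83} ∈ τ_X ✓.
Every preimage lies in τ_X, so f IS continuous.


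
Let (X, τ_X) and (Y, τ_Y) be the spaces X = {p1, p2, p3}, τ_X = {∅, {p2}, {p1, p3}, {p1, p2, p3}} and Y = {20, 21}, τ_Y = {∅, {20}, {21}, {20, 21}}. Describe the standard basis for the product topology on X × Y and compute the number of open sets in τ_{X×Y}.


Basis B = {∅ × ∅, {p2} × {20}, {p2} × {21}, {p1, p3} × {20}, {p1, p3} × {21}, {p2} × {20, 21}, {p1, p2, p3} × {20}, {p1, p2, p3} × {21}, {p1, p3} × {20, 21}, {p1, p2, p3} × {20, 21}}; |τ_{X×Y}| = 16.

Enumerate products U × V with U ∈ τ_X, V ∈ τ_Y (deduplicated):
  ∅ × ∅ = {} (∅)
  {p2} × {20} = {(p2,20)}
  {p2} × {21} = {(p2,21)}
  {p1, p3} × {20} = {(p1,20), (p3,20)}
  {p1, p3} × {21} = {(p1,21), (p3,21)}
  {p2} × {20, 21} = {(p2,20), (p2,21)}
  {p1, p2, p3} × {20} = {(p1,20), (p2,20), (p3,20)}
  {p1, p2, p3} × {21} = {(p1,21), (p2,21), (p3,21)}
  {p1, p3} × {20, 21} = {(p1,20), (p1,21), (p3,20), (p3,21)}
  {p1, p2, p3} × {20, 21} = {(p1,20), (p1,21), (p2,20), (p2,21), (p3,20), (p3,21)}
These 10 distinct sets form the basis B.
Close under arbitrary unions to get τ_{X×Y}; counting gives |τ_{X×Y}| = 16.


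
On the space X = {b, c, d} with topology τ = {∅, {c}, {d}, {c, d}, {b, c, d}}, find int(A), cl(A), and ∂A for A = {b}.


int(A) = ∅, cl(A) = {b}, ∂A = {b}.

Closed sets in (X, τ) are complements of opens:
  closed(X, τ) = {∅, {b}, {b, c}, {b, d}, {b, c, d}}.
int(A) = ⋃ {U ∈ τ : U ⊆ A}. Opens contained in A: ∅.
Taking the union of these: int(A) = ∅.
cl(A) = ⋂ {C closed : A ⊆ C}. Closed sets containing A: {b}, {b, c}, {b, d}, {b, c, d}.
Intersecting these: cl(A) = {b}.
∂A = cl(A) ∖ int(A) = {b} ∖ ∅ = {b}.


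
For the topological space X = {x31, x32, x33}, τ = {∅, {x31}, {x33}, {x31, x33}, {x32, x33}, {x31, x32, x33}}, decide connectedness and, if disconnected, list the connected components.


(X, τ) is disconnected; components = [{x31}, {x32, x33}].

Find clopen sets (U ∈ τ with X ∖ U ∈ τ):
  U = ∅, X ∖ U = {x31, x32, x33} — both open, so U is clopen.
  U = {x31}, X ∖ U = {x32, x33} — both open, so U is clopen.
  U = {x32, x33}, X ∖ U = {x31} — both open, so U is clopen.
  U = {x31, x32, x33}, X ∖ U = ∅ — both open, so U is clopen.
Nontrivial clopen(s) exist: e.g. {x31}. So (X, τ) is disconnected.
Compute connected components by grouping points that agree on all clopens:
  component: {x31}
  component: {x32, x33}


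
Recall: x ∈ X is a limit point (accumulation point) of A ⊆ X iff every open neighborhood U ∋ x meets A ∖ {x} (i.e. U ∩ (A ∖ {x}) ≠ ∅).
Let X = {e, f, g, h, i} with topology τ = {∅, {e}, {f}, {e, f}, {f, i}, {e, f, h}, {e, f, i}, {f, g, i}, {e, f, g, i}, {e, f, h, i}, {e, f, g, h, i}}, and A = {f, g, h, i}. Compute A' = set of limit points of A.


A' = {g, h, i}

For each x ∈ X, list the open sets U ∈ τ with x ∈ U, then check whether U ∩ (A ∖ {x}) ≠ ∅ for every such U.
  x = e: open {e} ∋ x has {e} ∩ (A ∖ {e}) = ∅, so x is NOT a limit point.
  x = f: open {f} ∋ x has {f} ∩ (A ∖ {f}) = ∅, so x is NOT a limit point.
  x = g: opens ∋ x are {f, g, i}, {e, f, g, i}, {e, f, g, h, i}; each meets A ∖ {g}, so x IS a limit point.
  x = h: opens ∋ x are {e, f, h}, {e, f, h, i}, {e, f, g, h, i}; each meets A ∖ {h}, so x IS a limit point.
  x = i: opens ∋ x are {f, i}, {e, f, i}, {f, g, i}, {e, f, g, i}, {e, f, h, i}, {e, f, g, h, i}; each meets A ∖ {i}, so x IS a limit point.
Collecting: A' = {g, h, i}.


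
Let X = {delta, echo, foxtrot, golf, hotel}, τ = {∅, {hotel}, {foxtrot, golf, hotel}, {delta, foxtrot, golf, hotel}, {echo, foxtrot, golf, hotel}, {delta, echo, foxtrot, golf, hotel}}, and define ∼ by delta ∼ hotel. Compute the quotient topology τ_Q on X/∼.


X/∼ = {[delta=hotel], [echo], [foxtrot], [golf]}; |τ_Q| = 3.

Equivalence classes: [delta=hotel], [echo], [foxtrot], [golf].
Quotient map π: X → X/∼ sends delta ↦ [delta=hotel], echo ↦ [echo], foxtrot ↦ [foxtrot], golf ↦ [golf], hotel ↦ [delta=hotel].
For each subset V ⊆ X/∼, compute π^{-1}(V) ⊆ X and check whether π^{-1}(V) ∈ τ. V is open in τ_Q iff π^{-1}(V) ∈ τ.
  V = {}: π^{-1}(V) = ∅ ∈ τ ✓.
  V = {[delta=hotel]}: π^{-1}(V) = {delta, hotel} ∉ τ ✗.
  V = {[echo]}: π^{-1}(V) = {echo} ∉ τ ✗.
  V = {[delta=hotel], [echo]}: π^{-1}(V) = {delta, echo, hotel} ∉ τ ✗.
  V = {[foxtrot]}: π^{-1}(V) = {foxtrot} ∉ τ ✗.
  V = {[delta=hotel], [foxtrot]}: π^{-1}(V) = {delta, foxtrot, hotel} ∉ τ ✗.
  V = {[echo], [foxtrot]}: π^{-1}(V) = {echo, foxtrot} ∉ τ ✗.
  V = {[delta=hotel], [echo], [foxtrot]}: π^{-1}(V) = {delta, echo, foxtrot, hotel} ∉ τ ✗.
  V = {[golf]}: π^{-1}(V) = {golf} ∉ τ ✗.
  V = {[delta=hotel], [golf]}: π^{-1}(V) = {delta, golf, hotel} ∉ τ ✗.
  V = {[echo], [golf]}: π^{-1}(V) = {echo, golf} ∉ τ ✗.
  V = {[delta=hotel], [echo], [golf]}: π^{-1}(V) = {delta, echo, golf, hotel} ∉ τ ✗.
  V = {[foxtrot], [golf]}: π^{-1}(V) = {foxtrot, golf} ∉ τ ✗.
  V = {[delta=hotel], [foxtrot], [golf]}: π^{-1}(V) = {delta, foxtrot, golf, hotel} ∈ τ ✓.
  V = {[echo], [foxtrot], [golf]}: π^{-1}(V) = {echo, foxtrot, golf} ∉ τ ✗.
  V = {[delta=hotel], [echo], [foxtrot], [golf]}: π^{-1}(V) = {delta, echo, foxtrot, golf, hotel} ∈ τ ✓.
Open sets in the quotient: τ_Q = {{}, {[delta=hotel], [foxtrot], [golf]}, {[delta=hotel], [echo], [foxtrot], [golf]}} (3 elements).


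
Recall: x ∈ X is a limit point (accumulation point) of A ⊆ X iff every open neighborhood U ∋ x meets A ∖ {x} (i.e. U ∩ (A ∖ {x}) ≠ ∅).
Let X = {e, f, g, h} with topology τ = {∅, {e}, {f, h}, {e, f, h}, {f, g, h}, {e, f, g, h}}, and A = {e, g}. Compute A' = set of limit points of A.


A' = ∅

For each x ∈ X, list the open sets U ∈ τ with x ∈ U, then check whether U ∩ (A ∖ {x}) ≠ ∅ for every such U.
  x = e: open {e} ∋ x has {e} ∩ (A ∖ {e}) = ∅, so x is NOT a limit point.
  x = f: open {f, h} ∋ x has {f, h} ∩ (A ∖ {f}) = ∅, so x is NOT a limit point.
  x = g: open {f, g, h} ∋ x has {f, g, h} ∩ (A ∖ {g}) = ∅, so x is NOT a limit point.
  x = h: open {f, h} ∋ x has {f, h} ∩ (A ∖ {h}) = ∅, so x is NOT a limit point.
Collecting: A' = ∅.


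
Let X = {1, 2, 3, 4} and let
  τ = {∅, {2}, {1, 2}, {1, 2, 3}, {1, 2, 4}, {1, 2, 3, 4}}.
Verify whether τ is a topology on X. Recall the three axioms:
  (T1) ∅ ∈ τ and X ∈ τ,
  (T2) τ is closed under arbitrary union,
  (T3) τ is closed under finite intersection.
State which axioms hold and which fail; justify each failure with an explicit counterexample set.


τ IS a topology on X.

Axiom (T1): ∅ ∈ τ? Yes; X ∈ τ? Yes.
Axiom (T2/T3): check pairwise unions and intersections of members of τ.
All pairwise intersections and unions checked — each lies in τ. Therefore τ satisfies (T1), (T2), (T3): it IS a topology on X.


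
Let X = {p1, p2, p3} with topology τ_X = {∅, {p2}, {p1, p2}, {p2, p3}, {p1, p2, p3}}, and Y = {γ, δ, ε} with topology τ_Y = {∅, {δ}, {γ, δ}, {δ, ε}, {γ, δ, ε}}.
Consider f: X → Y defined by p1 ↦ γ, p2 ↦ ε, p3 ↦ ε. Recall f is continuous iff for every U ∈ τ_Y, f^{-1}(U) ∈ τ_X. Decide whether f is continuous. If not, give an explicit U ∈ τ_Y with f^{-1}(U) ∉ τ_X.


f is NOT continuous.

Compute f^{-1}(U) for each U ∈ τ_Y:
  U = ∅: f^{-1}(U) = ∅ ∈ τ_X ✓.
  U = {δ}: f^{-1}(U) = ∅ ∈ τ_X ✓.
  U = {γ, δ}: f^{-1}(U) = {p1} ∉ τ_X ✗.
  U = {δ, ε}: f^{-1}(U) = {p2, p3} ∈ τ_X ✓.
  U = {γ, δ, ε}: f^{-1}(U) = {p1, p2, p3} ∈ τ_X ✓.
Found U = {γ, δ} with f^{-1}(U) = {p1} not in τ_X. Therefore f is NOT continuous.


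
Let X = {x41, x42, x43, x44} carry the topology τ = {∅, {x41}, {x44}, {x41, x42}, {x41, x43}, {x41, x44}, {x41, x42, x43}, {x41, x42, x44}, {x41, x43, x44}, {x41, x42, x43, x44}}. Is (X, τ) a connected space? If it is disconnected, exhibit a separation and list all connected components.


(X, τ) is disconnected; components = [{x44}, {x41, x42, x43}].

Find clopen sets (U ∈ τ with X ∖ U ∈ τ):
  U = ∅, X ∖ U = {x41, x42, x43, x44} — both open, so U is clopen.
  U = {x44}, X ∖ U = {x41, x42, x43} — both open, so U is clopen.
  U = {x41, x42, x43}, X ∖ U = {x44} — both open, so U is clopen.
  U = {x41, x42, x43, x44}, X ∖ U = ∅ — both open, so U is clopen.
Nontrivial clopen(s) exist: e.g. {x44}. So (X, τ) is disconnected.
Compute connected components by grouping points that agree on all clopens:
  component: {x44}
  component: {x41, x42, x43}


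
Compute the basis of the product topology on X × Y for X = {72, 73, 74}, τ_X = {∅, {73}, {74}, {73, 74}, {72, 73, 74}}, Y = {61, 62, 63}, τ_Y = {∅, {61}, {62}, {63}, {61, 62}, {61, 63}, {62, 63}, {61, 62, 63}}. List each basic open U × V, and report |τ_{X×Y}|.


Basis B = {∅ × ∅, {73} × {61}, {73} × {62}, {73} × {63}, {74} × {61}, {74} × {62}, {74} × {63}, {73} × {61, 62}, {73} × {61, 63}, {73, 74} × {61}, {73} × {62, 63}, {73, 74} × {62}, {73, 74} × {63}, {74} × {61, 62}, {74} × {61, 63}, {74} × {62, 63}, {72, 73, 74} × {61}, {72, 73, 74} × {62}, {72, 73, 74} × {63}, {73} × {61, 62, 63}, {74} × {61, 62, 63}, {73, 74} × {61, 62}, {73, 74} × {61, 63}, {73, 74} × {62, 63}, {72, 73, 74} × {61, 62}, {72, 73, 74} × {61, 63}, {72, 73, 74} × {62, 63}, {73, 74} × {61, 62, 63}, {72, 73, 74} × {61, 62, 63}}; |τ_{X×Y}| = 125.

Enumerate products U × V with U ∈ τ_X, V ∈ τ_Y (deduplicated):
  ∅ × ∅ = {} (∅)
  {73} × {61} = {(73,61)}
  {73} × {62} = {(73,62)}
  {73} × {63} = {(73,63)}
  {74} × {61} = {(74,61)}
  {74} × {62} = {(74,62)}
  {74} × {63} = {(74,63)}
  {73} × {61, 62} = {(73,61), (73,62)}
  {73} × {61, 63} = {(73,61), (73,63)}
  {73, 74} × {61} = {(73,61), (74,61)}
  {73} × {62, 63} = {(73,62), (73,63)}
  {73, 74} × {62} = {(73,62), (74,62)}
  {73, 74} × {63} = {(73,63), (74,63)}
  {74} × {61, 62} = {(74,61), (74,62)}
  {74} × {61, 63} = {(74,61), (74,63)}
  {74} × {62, 63} = {(74,62), (74,63)}
  {72, 73, 74} × {61} = {(72,61), (73,61), (74,61)}
  {72, 73, 74} × {62} = {(72,62), (73,62), (74,62)}
  {72, 73, 74} × {63} = {(72,63), (73,63), (74,63)}
  {73} × {61, 62, 63} = {(73,61), (73,62), (73,63)}
  {74} × {61, 62, 63} = {(74,61), (74,62), (74,63)}
  {73, 74} × {61, 62} = {(73,61), (73,62), (74,61), (74,62)}
  {73, 74} × {61, 63} = {(73,61), (73,63), (74,61), (74,63)}
  {73, 74} × {62, 63} = {(73,62), (73,63), (74,62), (74,63)}
  {72, 73, 74} × {61, 62} = {(72,61), (72,62), (73,61), (73,62), (74,61), (74,62)}
  {72, 73, 74} × {61, 63} = {(72,61), (72,63), (73,61), (73,63), (74,61), (74,63)}
  {72, 73, 74} × {62, 63} = {(72,62), (72,63), (73,62), (73,63), (74,62), (74,63)}
  {73, 74} × {61, 62, 63} = {(73,61), (73,62), (73,63), (74,61), (74,62), (74,63)}
  {72, 73, 74} × {61, 62, 63} = {(72,61), (72,62), (72,63), (73,61), (73,62), (73,63), (74,61), (74,62), (74,63)}
These 29 distinct sets form the basis B.
Close under arbitrary unions to get τ_{X×Y}; counting gives |τ_{X×Y}| = 125.


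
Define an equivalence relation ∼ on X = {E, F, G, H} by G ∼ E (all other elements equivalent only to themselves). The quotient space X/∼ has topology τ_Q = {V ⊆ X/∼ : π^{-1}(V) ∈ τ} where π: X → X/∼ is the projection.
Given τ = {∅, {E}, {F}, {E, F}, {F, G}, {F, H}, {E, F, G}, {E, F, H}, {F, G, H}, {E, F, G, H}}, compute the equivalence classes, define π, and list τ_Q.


X/∼ = {[E=G], [F], [H]}; |τ_Q| = 5.

Equivalence classes: [E=G], [F], [H].
Quotient map π: X → X/∼ sends E ↦ [E=G], F ↦ [F], G ↦ [E=G], H ↦ [H].
For each subset V ⊆ X/∼, compute π^{-1}(V) ⊆ X and check whether π^{-1}(V) ∈ τ. V is open in τ_Q iff π^{-1}(V) ∈ τ.
  V = {}: π^{-1}(V) = ∅ ∈ τ ✓.
  V = {[E=G]}: π^{-1}(V) = {E, G} ∉ τ ✗.
  V = {[F]}: π^{-1}(V) = {F} ∈ τ ✓.
  V = {[E=G], [F]}: π^{-1}(V) = {E, F, G} ∈ τ ✓.
  V = {[H]}: π^{-1}(V) = {H} ∉ τ ✗.
  V = {[E=G], [H]}: π^{-1}(V) = {E, G, H} ∉ τ ✗.
  V = {[F], [H]}: π^{-1}(V) = {F, H} ∈ τ ✓.
  V = {[E=G], [F], [H]}: π^{-1}(V) = {E, F, G, H} ∈ τ ✓.
Open sets in the quotient: τ_Q = {{}, {[F]}, {[E=G], [F]}, {[F], [H]}, {[E=G], [F], [H]}} (5 elements).


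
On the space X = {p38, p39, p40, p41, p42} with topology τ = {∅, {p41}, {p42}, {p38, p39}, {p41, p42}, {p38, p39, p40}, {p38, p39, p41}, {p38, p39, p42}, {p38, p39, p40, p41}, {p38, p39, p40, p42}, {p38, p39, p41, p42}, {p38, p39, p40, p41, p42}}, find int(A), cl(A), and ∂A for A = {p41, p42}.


int(A) = {p41, p42}, cl(A) = {p41, p42}, ∂A = ∅.

Closed sets in (X, τ) are complements of opens:
  closed(X, τ) = {∅, {p40}, {p41}, {p42}, {p40, p41}, {p40, p42}, {p41, p42}, {p38, p39, p40}, {p40, p41, p42}, {p38, p39, p40, p41}, {p38, p39, p40, p42}, {p38, p39, p40, p41, p42}}.
int(A) = ⋃ {U ∈ τ : U ⊆ A}. Opens contained in A: ∅, {p41}, {p42}, {p41, p42}.
Taking the union of these: int(A) = {p41, p42}.
cl(A) = ⋂ {C closed : A ⊆ C}. Closed sets containing A: {p41, p42}, {p40, p41, p42}, {p38, p39, p40, p41, p42}.
Intersecting these: cl(A) = {p41, p42}.
∂A = cl(A) ∖ int(A) = {p41, p42} ∖ {p41, p42} = ∅.


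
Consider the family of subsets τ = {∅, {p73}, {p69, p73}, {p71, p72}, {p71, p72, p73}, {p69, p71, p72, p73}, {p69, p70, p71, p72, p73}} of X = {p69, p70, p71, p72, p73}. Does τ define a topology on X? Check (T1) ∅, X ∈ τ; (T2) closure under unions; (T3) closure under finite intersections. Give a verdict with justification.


τ IS a topology on X.

Axiom (T1): ∅ ∈ τ? Yes; X ∈ τ? Yes.
Axiom (T2/T3): check pairwise unions and intersections of members of τ.
All pairwise intersections and unions checked — each lies in τ. Therefore τ satisfies (T1), (T2), (T3): it IS a topology on X.


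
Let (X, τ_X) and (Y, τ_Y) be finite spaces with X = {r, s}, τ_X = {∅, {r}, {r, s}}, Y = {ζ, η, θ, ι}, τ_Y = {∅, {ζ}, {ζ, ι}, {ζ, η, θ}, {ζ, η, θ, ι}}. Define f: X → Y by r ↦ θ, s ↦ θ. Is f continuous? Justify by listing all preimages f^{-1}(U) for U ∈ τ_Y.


f IS continuous.

Compute f^{-1}(U) for each U ∈ τ_Y:
  U = ∅: f^{-1}(U) = ∅ ∈ τ_X ✓.
  U = {ζ}: f^{-1}(U) = ∅ ∈ τ_X ✓.
  U = {ζ, ι}: f^{-1}(U) = ∅ ∈ τ_X ✓.
  U = {ζ, η, θ}: f^{-1}(U) = {r, s} ∈ τ_X ✓.
  U = {ζ, η, θ, ι}: f^{-1}(U) = {r, s} ∈ τ_X ✓.
Every preimage lies in τ_X, so f IS continuous.


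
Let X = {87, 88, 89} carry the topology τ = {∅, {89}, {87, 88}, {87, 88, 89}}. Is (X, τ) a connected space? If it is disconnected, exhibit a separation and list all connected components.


(X, τ) is disconnected; components = [{89}, {87, 88}].

Find clopen sets (U ∈ τ with X ∖ U ∈ τ):
  U = ∅, X ∖ U = {87, 88, 89} — both open, so U is clopen.
  U = {89}, X ∖ U = {87, 88} — both open, so U is clopen.
  U = {87, 88}, X ∖ U = {89} — both open, so U is clopen.
  U = {87, 88, 89}, X ∖ U = ∅ — both open, so U is clopen.
Nontrivial clopen(s) exist: e.g. {89}. So (X, τ) is disconnected.
Compute connected components by grouping points that agree on all clopens:
  component: {89}
  component: {87, 88}


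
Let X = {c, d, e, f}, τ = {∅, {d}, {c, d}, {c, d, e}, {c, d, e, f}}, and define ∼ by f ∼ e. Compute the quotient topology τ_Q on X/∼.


X/∼ = {[c], [d], [e=f]}; |τ_Q| = 4.

Equivalence classes: [c], [d], [e=f].
Quotient map π: X → X/∼ sends c ↦ [c], d ↦ [d], e ↦ [e=f], f ↦ [e=f].
For each subset V ⊆ X/∼, compute π^{-1}(V) ⊆ X and check whether π^{-1}(V) ∈ τ. V is open in τ_Q iff π^{-1}(V) ∈ τ.
  V = {}: π^{-1}(V) = ∅ ∈ τ ✓.
  V = {[c]}: π^{-1}(V) = {c} ∉ τ ✗.
  V = {[d]}: π^{-1}(V) = {d} ∈ τ ✓.
  V = {[c], [d]}: π^{-1}(V) = {c, d} ∈ τ ✓.
  V = {[e=f]}: π^{-1}(V) = {e, f} ∉ τ ✗.
  V = {[c], [e=f]}: π^{-1}(V) = {c, e, f} ∉ τ ✗.
  V = {[d], [e=f]}: π^{-1}(V) = {d, e, f} ∉ τ ✗.
  V = {[c], [d], [e=f]}: π^{-1}(V) = {c, d, e, f} ∈ τ ✓.
Open sets in the quotient: τ_Q = {{}, {[d]}, {[c], [d]}, {[c], [d], [e=f]}} (4 elements).


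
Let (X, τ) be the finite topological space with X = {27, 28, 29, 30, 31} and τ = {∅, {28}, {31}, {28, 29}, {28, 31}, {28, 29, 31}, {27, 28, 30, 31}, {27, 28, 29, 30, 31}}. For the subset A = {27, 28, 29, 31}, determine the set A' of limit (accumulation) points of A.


A' = {27, 29, 30}

For each x ∈ X, list the open sets U ∈ τ with x ∈ U, then check whether U ∩ (A ∖ {x}) ≠ ∅ for every such U.
  x = 27: opens ∋ x are {27, 28, 30, 31}, {27, 28, 29, 30, 31}; each meets A ∖ {27}, so x IS a limit point.
  x = 28: open {28} ∋ x has {28} ∩ (A ∖ {28}) = ∅, so x is NOT a limit point.
  x = 29: opens ∋ x are {28, 29}, {28, 29, 31}, {27, 28, 29, 30, 31}; each meets A ∖ {29}, so x IS a limit point.
  x = 30: opens ∋ x are {27, 28, 30, 31}, {27, 28, 29, 30, 31}; each meets A ∖ {30}, so x IS a limit point.
  x = 31: open {31} ∋ x has {31} ∩ (A ∖ {31}) = ∅, so x is NOT a limit point.
Collecting: A' = {27, 29, 30}.


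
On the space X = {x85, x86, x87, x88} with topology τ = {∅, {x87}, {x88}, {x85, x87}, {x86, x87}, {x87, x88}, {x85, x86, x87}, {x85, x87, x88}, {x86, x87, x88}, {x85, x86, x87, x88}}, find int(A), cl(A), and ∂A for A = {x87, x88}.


int(A) = {x87, x88}, cl(A) = {x85, x86, x87, x88}, ∂A = {x85, x86}.

Closed sets in (X, τ) are complements of opens:
  closed(X, τ) = {∅, {x85}, {x86}, {x88}, {x85, x86}, {x85, x88}, {x86, x88}, {x85, x86, x87}, {x85, x86, x88}, {x85, x86, x87, x88}}.
int(A) = ⋃ {U ∈ τ : U ⊆ A}. Opens contained in A: ∅, {x87}, {x88}, {x87, x88}.
Taking the union of these: int(A) = {x87, x88}.
cl(A) = ⋂ {C closed : A ⊆ C}. Closed sets containing A: {x85, x86, x87, x88}.
Intersecting these: cl(A) = {x85, x86, x87, x88}.
∂A = cl(A) ∖ int(A) = {x85, x86, x87, x88} ∖ {x87, x88} = {x85, x86}.
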